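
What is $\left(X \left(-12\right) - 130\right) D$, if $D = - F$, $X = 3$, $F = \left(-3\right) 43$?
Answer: $-21414$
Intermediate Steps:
$F = -129$
$D = 129$ ($D = \left(-1\right) \left(-129\right) = 129$)
$\left(X \left(-12\right) - 130\right) D = \left(3 \left(-12\right) - 130\right) 129 = \left(-36 - 130\right) 129 = \left(-166\right) 129 = -21414$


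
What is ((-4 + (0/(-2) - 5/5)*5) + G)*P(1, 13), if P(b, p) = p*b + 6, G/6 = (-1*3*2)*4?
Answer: -2907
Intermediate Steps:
G = -144 (G = 6*((-1*3*2)*4) = 6*(-3*2*4) = 6*(-6*4) = 6*(-24) = -144)
P(b, p) = 6 + b*p (P(b, p) = b*p + 6 = 6 + b*p)
((-4 + (0/(-2) - 5/5)*5) + G)*P(1, 13) = ((-4 + (0/(-2) - 5/5)*5) - 144)*(6 + 1*13) = ((-4 + (0*(-½) - 5*⅕)*5) - 144)*(6 + 13) = ((-4 + (0 - 1)*5) - 144)*19 = ((-4 - 1*5) - 144)*19 = ((-4 - 5) - 144)*19 = (-9 - 144)*19 = -153*19 = -2907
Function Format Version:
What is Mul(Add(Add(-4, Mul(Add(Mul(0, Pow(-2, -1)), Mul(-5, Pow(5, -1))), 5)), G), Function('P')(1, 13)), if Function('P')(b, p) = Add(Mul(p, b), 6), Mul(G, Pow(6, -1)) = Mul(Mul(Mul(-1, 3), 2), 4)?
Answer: -2907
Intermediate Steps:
G = -144 (G = Mul(6, Mul(Mul(Mul(-1, 3), 2), 4)) = Mul(6, Mul(Mul(-3, 2), 4)) = Mul(6, Mul(-6, 4)) = Mul(6, -24) = -144)
Function('P')(b, p) = Add(6, Mul(b, p)) (Function('P')(b, p) = Add(Mul(b, p), 6) = Add(6, Mul(b, p)))
Mul(Add(Add(-4, Mul(Add(Mul(0, Pow(-2, -1)), Mul(-5, Pow(5, -1))), 5)), G), Function('P')(1, 13)) = Mul(Add(Add(-4, Mul(Add(Mul(0, Pow(-2, -1)), Mul(-5, Pow(5, -1))), 5)), -144), Add(6, Mul(1, 13))) = Mul(Add(Add(-4, Mul(Add(Mul(0, Rational(-1, 2)), Mul(-5, Rational(1, 5))), 5)), -144), Add(6, 13)) = Mul(Add(Add(-4, Mul(Add(0, -1), 5)), -144), 19) = Mul(Add(Add(-4, Mul(-1, 5)), -144), 19) = Mul(Add(Add(-4, -5), -144), 19) = Mul(Add(-9, -144), 19) = Mul(-153, 19) = -2907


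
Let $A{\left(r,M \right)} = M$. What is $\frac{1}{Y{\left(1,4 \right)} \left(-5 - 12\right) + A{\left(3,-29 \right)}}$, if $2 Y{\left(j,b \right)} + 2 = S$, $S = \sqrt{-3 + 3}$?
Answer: $- \frac{1}{12} \approx -0.083333$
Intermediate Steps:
$S = 0$ ($S = \sqrt{0} = 0$)
$Y{\left(j,b \right)} = -1$ ($Y{\left(j,b \right)} = -1 + \frac{1}{2} \cdot 0 = -1 + 0 = -1$)
$\frac{1}{Y{\left(1,4 \right)} \left(-5 - 12\right) + A{\left(3,-29 \right)}} = \frac{1}{- (-5 - 12) - 29} = \frac{1}{\left(-1\right) \left(-17\right) - 29} = \frac{1}{17 - 29} = \frac{1}{-12} = - \frac{1}{12}$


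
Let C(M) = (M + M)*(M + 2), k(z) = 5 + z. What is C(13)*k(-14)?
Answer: -3510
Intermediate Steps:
C(M) = 2*M*(2 + M) (C(M) = (2*M)*(2 + M) = 2*M*(2 + M))
C(13)*k(-14) = (2*13*(2 + 13))*(5 - 14) = (2*13*15)*(-9) = 390*(-9) = -3510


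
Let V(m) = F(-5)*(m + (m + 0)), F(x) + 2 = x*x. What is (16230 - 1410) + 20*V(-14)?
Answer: 1940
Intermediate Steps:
F(x) = -2 + x**2 (F(x) = -2 + x*x = -2 + x**2)
V(m) = 46*m (V(m) = (-2 + (-5)**2)*(m + (m + 0)) = (-2 + 25)*(m + m) = 23*(2*m) = 46*m)
(16230 - 1410) + 20*V(-14) = (16230 - 1410) + 20*(46*(-14)) = 14820 + 20*(-644) = 14820 - 12880 = 1940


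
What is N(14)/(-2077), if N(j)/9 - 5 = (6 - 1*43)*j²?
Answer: 65223/2077 ≈ 31.402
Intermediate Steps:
N(j) = 45 - 333*j² (N(j) = 45 + 9*((6 - 1*43)*j²) = 45 + 9*((6 - 43)*j²) = 45 + 9*(-37*j²) = 45 - 333*j²)
N(14)/(-2077) = (45 - 333*14²)/(-2077) = (45 - 333*196)*(-1/2077) = (45 - 65268)*(-1/2077) = -65223*(-1/2077) = 65223/2077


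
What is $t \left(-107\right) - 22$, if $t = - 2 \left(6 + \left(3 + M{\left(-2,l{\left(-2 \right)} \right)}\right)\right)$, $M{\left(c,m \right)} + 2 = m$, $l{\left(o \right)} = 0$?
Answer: $1476$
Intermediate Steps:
$M{\left(c,m \right)} = -2 + m$
$t = -14$ ($t = - 2 \left(6 + \left(3 + \left(-2 + 0\right)\right)\right) = - 2 \left(6 + \left(3 - 2\right)\right) = - 2 \left(6 + 1\right) = \left(-2\right) 7 = -14$)
$t \left(-107\right) - 22 = \left(-14\right) \left(-107\right) - 22 = 1498 - 22 = 1476$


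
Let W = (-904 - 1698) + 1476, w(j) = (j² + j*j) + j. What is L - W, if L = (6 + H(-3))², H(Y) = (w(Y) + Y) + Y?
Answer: 1351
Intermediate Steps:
w(j) = j + 2*j² (w(j) = (j² + j²) + j = 2*j² + j = j + 2*j²)
H(Y) = 2*Y + Y*(1 + 2*Y) (H(Y) = (Y*(1 + 2*Y) + Y) + Y = (Y + Y*(1 + 2*Y)) + Y = 2*Y + Y*(1 + 2*Y))
W = -1126 (W = -2602 + 1476 = -1126)
L = 225 (L = (6 - 3*(3 + 2*(-3)))² = (6 - 3*(3 - 6))² = (6 - 3*(-3))² = (6 + 9)² = 15² = 225)
L - W = 225 - 1*(-1126) = 225 + 1126 = 1351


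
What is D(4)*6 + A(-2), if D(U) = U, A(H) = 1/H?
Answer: 47/2 ≈ 23.500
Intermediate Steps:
D(4)*6 + A(-2) = 4*6 + 1/(-2) = 24 - 1/2 = 47/2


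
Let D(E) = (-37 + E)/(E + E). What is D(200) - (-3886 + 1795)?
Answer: 836563/400 ≈ 2091.4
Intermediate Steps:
D(E) = (-37 + E)/(2*E) (D(E) = (-37 + E)/((2*E)) = (-37 + E)*(1/(2*E)) = (-37 + E)/(2*E))
D(200) - (-3886 + 1795) = (½)*(-37 + 200)/200 - (-3886 + 1795) = (½)*(1/200)*163 - 1*(-2091) = 163/400 + 2091 = 836563/400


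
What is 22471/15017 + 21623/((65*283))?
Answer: 738066636/276237715 ≈ 2.6719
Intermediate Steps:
22471/15017 + 21623/((65*283)) = 22471*(1/15017) + 21623/18395 = 22471/15017 + 21623*(1/18395) = 22471/15017 + 21623/18395 = 738066636/276237715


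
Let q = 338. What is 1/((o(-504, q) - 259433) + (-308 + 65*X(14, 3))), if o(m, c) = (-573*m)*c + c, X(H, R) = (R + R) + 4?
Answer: 1/97352943 ≈ 1.0272e-8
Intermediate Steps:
X(H, R) = 4 + 2*R (X(H, R) = 2*R + 4 = 4 + 2*R)
o(m, c) = c - 573*c*m (o(m, c) = -573*c*m + c = c - 573*c*m)
1/((o(-504, q) - 259433) + (-308 + 65*X(14, 3))) = 1/((338*(1 - 573*(-504)) - 259433) + (-308 + 65*(4 + 2*3))) = 1/((338*(1 + 288792) - 259433) + (-308 + 65*(4 + 6))) = 1/((338*288793 - 259433) + (-308 + 65*10)) = 1/((97612034 - 259433) + (-308 + 650)) = 1/(97352601 + 342) = 1/97352943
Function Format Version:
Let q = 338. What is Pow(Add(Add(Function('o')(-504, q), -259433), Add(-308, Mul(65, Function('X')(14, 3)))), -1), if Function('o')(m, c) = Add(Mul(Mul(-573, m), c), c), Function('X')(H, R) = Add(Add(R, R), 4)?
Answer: Rational(1, 97352943) ≈ 1.0272e-8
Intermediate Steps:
Function('X')(H, R) = Add(4, Mul(2, R)) (Function('X')(H, R) = Add(Mul(2, R), 4) = Add(4, Mul(2, R)))
Function('o')(m, c) = Add(c, Mul(-573, c, m)) (Function('o')(m, c) = Add(Mul(-573, c, m), c) = Add(c, Mul(-573, c, m)))
Pow(Add(Add(Function('o')(-504, q), -259433), Add(-308, Mul(65, Function('X')(14, 3)))), -1) = Pow(Add(Add(Mul(338, Add(1, Mul(-573, -504))), -259433), Add(-308, Mul(65, Add(4, Mul(2, 3))))), -1) = Pow(Add(Add(Mul(338, Add(1, 288792)), -259433), Add(-308, Mul(65, Add(4, 6)))), -1) = Pow(Add(Add(Mul(338, 288793), -259433), Add(-308, Mul(65, 10))), -1) = Pow(Add(Add(97612034, -259433), Add(-308, 650)), -1) = Pow(Add(97352601, 342), -1) = Pow(97352943, -1) = Rational(1, 97352943)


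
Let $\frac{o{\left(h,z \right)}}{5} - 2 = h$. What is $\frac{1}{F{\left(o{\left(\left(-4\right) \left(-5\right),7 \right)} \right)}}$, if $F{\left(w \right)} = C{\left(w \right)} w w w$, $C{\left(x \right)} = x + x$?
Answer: $\frac{1}{292820000} \approx 3.4151 \cdot 10^{-9}$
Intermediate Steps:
$C{\left(x \right)} = 2 x$
$o{\left(h,z \right)} = 10 + 5 h$
$F{\left(w \right)} = 2 w^{4}$ ($F{\left(w \right)} = 2 w w w w = 2 w^{2} w w = 2 w^{3} w = 2 w^{4}$)
$\frac{1}{F{\left(o{\left(\left(-4\right) \left(-5\right),7 \right)} \right)}} = \frac{1}{2 \left(10 + 5 \left(\left(-4\right) \left(-5\right)\right)\right)^{4}} = \frac{1}{2 \left(10 + 5 \cdot 20\right)^{4}} = \frac{1}{2 \left(10 + 100\right)^{4}} = \frac{1}{2 \cdot 110^{4}} = \frac{1}{2 \cdot 146410000} = \frac{1}{292820000}$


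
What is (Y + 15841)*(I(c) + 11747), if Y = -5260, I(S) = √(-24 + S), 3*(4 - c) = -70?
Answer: 124295007 + 3527*√30 ≈ 1.2431e+8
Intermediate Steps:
c = 82/3 (c = 4 - ⅓*(-70) = 4 + 70/3 = 82/3 ≈ 27.333)
(Y + 15841)*(I(c) + 11747) = (-5260 + 15841)*(√(-24 + 82/3) + 11747) = 10581*(√(10/3) + 11747) = 10581*(√30/3 + 11747) = 10581*(11747 + √30/3) = 124295007 + 3527*√30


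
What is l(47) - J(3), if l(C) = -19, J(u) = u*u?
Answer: -28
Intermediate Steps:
J(u) = u²
l(47) - J(3) = -19 - 1*3² = -19 - 1*9 = -19 - 9 = -28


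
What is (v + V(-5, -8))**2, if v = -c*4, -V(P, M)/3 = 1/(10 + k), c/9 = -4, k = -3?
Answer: 1010025/49 ≈ 20613.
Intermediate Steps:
c = -36 (c = 9*(-4) = -36)
V(P, M) = -3/7 (V(P, M) = -3/(10 - 3) = -3/7)
v = 144 (v = -1*(-36)*4 = 36*4 = 144)
(v + V(-5, -8))**2 = (144 - 3/7)**2 = (1005/7)**2 = 1010025/49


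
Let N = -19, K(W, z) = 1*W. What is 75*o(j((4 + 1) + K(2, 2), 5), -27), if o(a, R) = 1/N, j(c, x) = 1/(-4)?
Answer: -75/19 ≈ -3.9474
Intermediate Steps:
K(W, z) = W
j(c, x) = -¼
o(a, R) = -1/19 (o(a, R) = 1/(-19) = -1/19)
75*o(j((4 + 1) + K(2, 2), 5), -27) = 75*(-1/19) = -75/19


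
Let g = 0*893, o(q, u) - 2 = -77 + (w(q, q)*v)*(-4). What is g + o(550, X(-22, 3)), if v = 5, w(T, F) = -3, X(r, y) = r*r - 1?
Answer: -15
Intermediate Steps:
X(r, y) = -1 + r**2 (X(r, y) = r**2 - 1 = -1 + r**2)
o(q, u) = -15 (o(q, u) = 2 + (-77 - 3*5*(-4)) = 2 + (-77 - 15*(-4)) = 2 + (-77 + 60) = 2 - 17 = -15)
g = 0
g + o(550, X(-22, 3)) = 0 - 15 = -15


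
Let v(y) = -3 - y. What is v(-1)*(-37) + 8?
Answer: 82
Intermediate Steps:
v(-1)*(-37) + 8 = (-3 - 1*(-1))*(-37) + 8 = (-3 + 1)*(-37) + 8 = -2*(-37) + 8 = 74 + 8 = 82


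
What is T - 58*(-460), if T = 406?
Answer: 27086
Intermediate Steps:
T - 58*(-460) = 406 - 58*(-460) = 406 + 26680 = 27086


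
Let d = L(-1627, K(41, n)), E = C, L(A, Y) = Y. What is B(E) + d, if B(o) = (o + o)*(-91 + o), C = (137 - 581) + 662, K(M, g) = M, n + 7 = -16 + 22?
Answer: 55413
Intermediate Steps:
n = -1 (n = -7 + (-16 + 22) = -7 + 6 = -1)
C = 218 (C = -444 + 662 = 218)
E = 218
B(o) = 2*o*(-91 + o) (B(o) = (2*o)*(-91 + o) = 2*o*(-91 + o))
d = 41
B(E) + d = 2*218*(-91 + 218) + 41 = 2*218*127 + 41 = 55372 + 41 = 55413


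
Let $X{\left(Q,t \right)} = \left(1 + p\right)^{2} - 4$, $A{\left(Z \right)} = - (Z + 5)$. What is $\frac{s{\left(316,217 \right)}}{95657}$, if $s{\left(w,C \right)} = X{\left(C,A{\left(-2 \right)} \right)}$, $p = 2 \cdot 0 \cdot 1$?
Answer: $- \frac{3}{95657} \approx -3.1362 \cdot 10^{-5}$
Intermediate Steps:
$p = 0$ ($p = 0 \cdot 1 = 0$)
$A{\left(Z \right)} = -5 - Z$ ($A{\left(Z \right)} = - (5 + Z) = -5 - Z$)
$X{\left(Q,t \right)} = -3$ ($X{\left(Q,t \right)} = \left(1 + 0\right)^{2} - 4 = 1^{2} - 4 = 1 - 4 = -3$)
$s{\left(w,C \right)} = -3$
$\frac{s{\left(316,217 \right)}}{95657} = - \frac{3}{95657}$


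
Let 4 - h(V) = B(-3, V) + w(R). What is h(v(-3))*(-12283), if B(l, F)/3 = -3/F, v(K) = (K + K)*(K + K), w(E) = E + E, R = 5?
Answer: 282509/4 ≈ 70627.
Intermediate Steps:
w(E) = 2*E
v(K) = 4*K² (v(K) = (2*K)*(2*K) = 4*K²)
B(l, F) = -9/F (B(l, F) = 3*(-3/F) = -9/F)
h(V) = -6 + 9/V (h(V) = 4 - (-9/V + 2*5) = 4 - (-9/V + 10) = 4 - (10 - 9/V) = 4 + (-10 + 9/V) = -6 + 9/V)
h(v(-3))*(-12283) = (-6 + 9/((4*(-3)²)))*(-12283) = (-6 + 9/((4*9)))*(-12283) = (-6 + 9/36)*(-12283) = (-6 + 9*(1/36))*(-12283) = (-6 + ¼)*(-12283) = -23/4*(-12283) = 282509/4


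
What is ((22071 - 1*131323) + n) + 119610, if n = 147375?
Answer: 157733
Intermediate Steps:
((22071 - 1*131323) + n) + 119610 = ((22071 - 1*131323) + 147375) + 119610 = ((22071 - 131323) + 147375) + 119610 = (-109252 + 147375) + 119610 = 38123 + 119610 = 157733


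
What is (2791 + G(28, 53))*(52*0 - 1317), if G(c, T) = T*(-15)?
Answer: -2628732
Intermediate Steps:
G(c, T) = -15*T
(2791 + G(28, 53))*(52*0 - 1317) = (2791 - 15*53)*(52*0 - 1317) = (2791 - 795)*(0 - 1317) = 1996*(-1317) = -2628732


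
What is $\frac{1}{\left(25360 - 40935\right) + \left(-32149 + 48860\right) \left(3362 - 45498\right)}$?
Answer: $- \frac{1}{704150271} \approx -1.4202 \cdot 10^{-9}$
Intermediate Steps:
$\frac{1}{\left(25360 - 40935\right) + \left(-32149 + 48860\right) \left(3362 - 45498\right)} = \frac{1}{\left(25360 - 40935\right) + 16711 \left(-42136\right)} = \frac{1}{-15575 - 704134696} = \frac{1}{-704150271} = - \frac{1}{704150271}$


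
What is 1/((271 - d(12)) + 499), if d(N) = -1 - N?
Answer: 1/783 ≈ 0.0012771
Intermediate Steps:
1/((271 - d(12)) + 499) = 1/((271 - (-1 - 1*12)) + 499) = 1/((271 - (-1 - 12)) + 499) = 1/((271 - 1*(-13)) + 499) = 1/((271 + 13) + 499) = 1/(284 + 499) = 1/783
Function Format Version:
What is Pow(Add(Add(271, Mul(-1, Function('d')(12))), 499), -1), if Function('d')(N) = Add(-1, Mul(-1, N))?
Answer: Rational(1, 783) ≈ 0.0012771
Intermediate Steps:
Pow(Add(Add(271, Mul(-1, Function('d')(12))), 499), -1) = Pow(Add(Add(271, Mul(-1, Add(-1, Mul(-1, 12)))), 499), -1) = Pow(Add(Add(271, Mul(-1, Add(-1, -12))), 499), -1) = Pow(Add(Add(271, Mul(-1, -13)), 499), -1) = Pow(Add(Add(271, 13), 499), -1) = Pow(Add(284, 499), -1) = Pow(783, -1) = Rational(1, 783)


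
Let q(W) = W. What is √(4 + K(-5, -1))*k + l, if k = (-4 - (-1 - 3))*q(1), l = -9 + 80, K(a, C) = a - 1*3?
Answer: 71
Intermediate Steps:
K(a, C) = -3 + a (K(a, C) = a - 3 = -3 + a)
l = 71
k = 0 (k = (-4 - (-1 - 3))*1 = (-4 - 1*(-4))*1 = (-4 + 4)*1 = 0*1 = 0)
√(4 + K(-5, -1))*k + l = √(4 + (-3 - 5))*0 + 71 = √(4 - 8)*0 + 71 = √(-4)*0 + 71 = (2*I)*0 + 71 = 0 + 71 = 71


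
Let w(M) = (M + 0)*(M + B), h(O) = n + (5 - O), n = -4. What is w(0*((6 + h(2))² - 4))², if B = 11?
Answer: 0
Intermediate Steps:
h(O) = 1 - O (h(O) = -4 + (5 - O) = 1 - O)
w(M) = M*(11 + M) (w(M) = (M + 0)*(M + 11) = M*(11 + M))
w(0*((6 + h(2))² - 4))² = ((0*((6 + (1 - 1*2))² - 4))*(11 + 0*((6 + (1 - 1*2))² - 4)))² = ((0*((6 + (1 - 2))² - 4))*(11 + 0*((6 + (1 - 2))² - 4)))² = ((0*((6 - 1)² - 4))*(11 + 0*((6 - 1)² - 4)))² = ((0*(5² - 4))*(11 + 0*(5² - 4)))² = ((0*(25 - 4))*(11 + 0*(25 - 4)))² = ((0*21)*(11 + 0*21))² = (0*(11 + 0))² = (0*11)² = 0² = 0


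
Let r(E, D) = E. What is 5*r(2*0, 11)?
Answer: 0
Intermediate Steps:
5*r(2*0, 11) = 5*(2*0) = 5*0 = 0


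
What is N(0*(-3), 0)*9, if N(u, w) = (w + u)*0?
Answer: 0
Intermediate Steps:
N(u, w) = 0 (N(u, w) = (u + w)*0 = 0)
N(0*(-3), 0)*9 = 0*9 = 0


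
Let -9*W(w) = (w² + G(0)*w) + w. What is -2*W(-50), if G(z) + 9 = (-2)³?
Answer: 2200/3 ≈ 733.33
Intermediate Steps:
G(z) = -17 (G(z) = -9 + (-2)³ = -9 - 8 = -17)
W(w) = -w²/9 + 16*w/9 (W(w) = -((w² - 17*w) + w)/9 = -(w² - 16*w)/9 = -w²/9 + 16*w/9)
-2*W(-50) = -2*(-50)*(16 - 1*(-50))/9 = -2*(-50)*(16 + 50)/9 = -2*(-50)*66/9 = -2*(-1100/3) = 2200/3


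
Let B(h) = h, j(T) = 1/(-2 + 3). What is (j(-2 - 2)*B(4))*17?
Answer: 68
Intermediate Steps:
j(T) = 1 (j(T) = 1/1 = 1)
(j(-2 - 2)*B(4))*17 = (1*4)*17 = 4*17 = 68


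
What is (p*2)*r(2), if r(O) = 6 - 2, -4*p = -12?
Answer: 24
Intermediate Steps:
p = 3 (p = -¼*(-12) = 3)
r(O) = 4
(p*2)*r(2) = (3*2)*4 = 6*4 = 24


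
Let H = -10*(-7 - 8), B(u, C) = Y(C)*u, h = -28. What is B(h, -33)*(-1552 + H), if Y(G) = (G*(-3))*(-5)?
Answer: -19431720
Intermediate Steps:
Y(G) = 15*G (Y(G) = -3*G*(-5) = 15*G)
B(u, C) = 15*C*u (B(u, C) = (15*C)*u = 15*C*u)
H = 150 (H = -10*(-15) = 150)
B(h, -33)*(-1552 + H) = (15*(-33)*(-28))*(-1552 + 150) = 13860*(-1402) = -19431720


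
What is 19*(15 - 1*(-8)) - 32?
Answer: 405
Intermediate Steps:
19*(15 - 1*(-8)) - 32 = 19*(15 + 8) - 32 = 19*23 - 32 = 437 - 32 = 405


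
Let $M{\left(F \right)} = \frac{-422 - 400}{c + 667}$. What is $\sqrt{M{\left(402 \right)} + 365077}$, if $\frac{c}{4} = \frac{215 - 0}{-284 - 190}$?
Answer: $\frac{\sqrt{9073303613087191}}{157649} \approx 604.21$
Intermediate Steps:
$c = - \frac{430}{237}$ ($c = 4 \frac{215 - 0}{-284 - 190} = 4 \frac{215 + 0}{-474} = 4 \cdot 215 \left(- \frac{1}{474}\right) = 4 \left(- \frac{215}{474}\right) = - \frac{430}{237} \approx -1.8143$)
$M{\left(F \right)} = - \frac{194814}{157649}$ ($M{\left(F \right)} = \frac{-422 - 400}{- \frac{430}{237} + 667} = - \frac{822}{\frac{157649}{237}} = \left(-822\right) \frac{237}{157649} = - \frac{194814}{157649}$)
$\sqrt{M{\left(402 \right)} + 365077} = \sqrt{- \frac{194814}{157649} + 365077} = \sqrt{\frac{57553829159}{157649}} = \frac{\sqrt{9073303613087191}}{157649}$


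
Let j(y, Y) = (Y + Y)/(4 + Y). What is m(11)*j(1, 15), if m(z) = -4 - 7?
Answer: -330/19 ≈ -17.368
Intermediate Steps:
m(z) = -11
j(y, Y) = 2*Y/(4 + Y) (j(y, Y) = (2*Y)/(4 + Y) = 2*Y/(4 + Y))
m(11)*j(1, 15) = -22*15/(4 + 15) = -22*15/19 = -11*30/19 = -330/19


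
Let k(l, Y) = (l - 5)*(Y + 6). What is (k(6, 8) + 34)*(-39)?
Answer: -1872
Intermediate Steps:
k(l, Y) = (-5 + l)*(6 + Y)
(k(6, 8) + 34)*(-39) = ((-30 - 5*8 + 6*6 + 8*6) + 34)*(-39) = ((-30 - 40 + 36 + 48) + 34)*(-39) = (14 + 34)*(-39) = 48*(-39) = -1872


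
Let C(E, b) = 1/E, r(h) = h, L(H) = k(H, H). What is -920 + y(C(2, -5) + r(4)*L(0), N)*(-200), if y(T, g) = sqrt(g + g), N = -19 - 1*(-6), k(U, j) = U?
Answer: -920 - 200*I*sqrt(26) ≈ -920.0 - 1019.8*I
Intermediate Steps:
L(H) = H
N = -13 (N = -19 + 6 = -13)
y(T, g) = sqrt(2)*sqrt(g) (y(T, g) = sqrt(2*g) = sqrt(2)*sqrt(g))
-920 + y(C(2, -5) + r(4)*L(0), N)*(-200) = -920 + (sqrt(2)*sqrt(-13))*(-200) = -920 + (sqrt(2)*(I*sqrt(13)))*(-200) = -920 + (I*sqrt(26))*(-200) = -920 - 200*I*sqrt(26)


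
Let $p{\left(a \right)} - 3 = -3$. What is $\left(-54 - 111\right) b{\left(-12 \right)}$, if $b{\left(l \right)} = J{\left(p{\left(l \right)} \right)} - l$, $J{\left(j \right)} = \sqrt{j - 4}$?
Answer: $-1980 - 330 i \approx -1980.0 - 330.0 i$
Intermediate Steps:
$p{\left(a \right)} = 0$ ($p{\left(a \right)} = 3 - 3 = 0$)
$J{\left(j \right)} = \sqrt{-4 + j}$
$b{\left(l \right)} = - l + 2 i$ ($b{\left(l \right)} = \sqrt{-4 + 0} - l = \sqrt{-4} - l = 2 i - l = - l + 2 i$)
$\left(-54 - 111\right) b{\left(-12 \right)} = \left(-54 - 111\right) \left(\left(-1\right) \left(-12\right) + 2 i\right) = - 165 \left(12 + 2 i\right) = -1980 - 330 i$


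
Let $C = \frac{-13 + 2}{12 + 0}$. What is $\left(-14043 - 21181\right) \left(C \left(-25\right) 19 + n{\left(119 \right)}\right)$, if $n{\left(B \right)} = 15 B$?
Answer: $- \frac{234635870}{3} \approx -7.8212 \cdot 10^{7}$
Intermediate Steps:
$C = - \frac{11}{12} \approx -0.91667$
$\left(-14043 - 21181\right) \left(C \left(-25\right) 19 + n{\left(119 \right)}\right) = \left(-14043 - 21181\right) \left(\left(- \frac{11}{12}\right) \left(-25\right) 19 + 15 \cdot 119\right) = - 35224 \left(\frac{275}{12} \cdot 19 + 1785\right) = - 35224 \left(\frac{5225}{12} + 1785\right) = \left(-35224\right) \frac{26645}{12} = - \frac{234635870}{3}$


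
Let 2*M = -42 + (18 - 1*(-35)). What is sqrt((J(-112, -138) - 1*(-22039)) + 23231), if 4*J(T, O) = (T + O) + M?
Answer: sqrt(723342)/4 ≈ 212.62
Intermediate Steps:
M = 11/2 (M = (-42 + (18 - 1*(-35)))/2 = (-42 + (18 + 35))/2 = (-42 + 53)/2 = (1/2)*11 = 11/2 ≈ 5.5000)
J(T, O) = 11/8 + O/4 + T/4 (J(T, O) = ((T + O) + 11/2)/4 = ((O + T) + 11/2)/4 = (11/2 + O + T)/4 = 11/8 + O/4 + T/4)
sqrt((J(-112, -138) - 1*(-22039)) + 23231) = sqrt(((11/8 + (1/4)*(-138) + (1/4)*(-112)) - 1*(-22039)) + 23231) = sqrt(((11/8 - 69/2 - 28) + 22039) + 23231) = sqrt((-489/8 + 22039) + 23231) = sqrt(175823/8 + 23231) = sqrt(361671/8) = sqrt(723342)/4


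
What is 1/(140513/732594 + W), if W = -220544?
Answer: -732594/161569070623 ≈ -4.5342e-6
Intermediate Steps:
1/(140513/732594 + W) = 1/(140513/732594 - 220544) = 1/(-161569070623/732594) = -732594/161569070623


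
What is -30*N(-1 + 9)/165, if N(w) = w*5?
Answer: -80/11 ≈ -7.2727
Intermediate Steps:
N(w) = 5*w
-30*N(-1 + 9)/165 = -30*5*(-1 + 9)/165 = -30*5*8/165 = -1200/165 = -30*8/33 = -80/11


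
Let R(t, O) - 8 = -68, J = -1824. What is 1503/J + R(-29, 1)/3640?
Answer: -46503/55328 ≈ -0.84050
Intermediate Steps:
R(t, O) = -60 (R(t, O) = 8 - 68 = -60)
1503/J + R(-29, 1)/3640 = 1503/(-1824) - 60/3640 = 1503*(-1/1824) - 60*1/3640 = -501/608 - 3/182 = -46503/55328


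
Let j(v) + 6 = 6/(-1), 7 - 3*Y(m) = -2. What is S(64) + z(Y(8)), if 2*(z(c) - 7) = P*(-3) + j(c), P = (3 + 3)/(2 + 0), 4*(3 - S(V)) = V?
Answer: -33/2 ≈ -16.500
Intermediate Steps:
S(V) = 3 - V/4
Y(m) = 3 (Y(m) = 7/3 - ⅓*(-2) = 7/3 + ⅔ = 3)
j(v) = -12 (j(v) = -6 + 6/(-1) = -6 + 6*(-1) = -6 - 6 = -12)
P = 3 (P = 6/2 = 6*(½) = 3)
z(c) = -7/2 (z(c) = 7 + (3*(-3) - 12)/2 = 7 + (-9 - 12)/2 = 7 + (½)*(-21) = 7 - 21/2 = -7/2)
S(64) + z(Y(8)) = (3 - ¼*64) - 7/2 = (3 - 16) - 7/2 = -13 - 7/2 = -33/2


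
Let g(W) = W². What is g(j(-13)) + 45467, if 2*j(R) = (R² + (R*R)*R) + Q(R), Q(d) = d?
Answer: 4347549/4 ≈ 1.0869e+6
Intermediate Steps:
j(R) = R/2 + R²/2 + R³/2 (j(R) = ((R² + (R*R)*R) + R)/2 = ((R² + R²*R) + R)/2 = ((R² + R³) + R)/2 = (R + R² + R³)/2 = R/2 + R²/2 + R³/2)
g(j(-13)) + 45467 = ((½)*(-13)*(1 - 13 + (-13)²))² + 45467 = ((½)*(-13)*(1 - 13 + 169))² + 45467 = ((½)*(-13)*157)² + 45467 = (-2041/2)² + 45467 = 4165681/4 + 45467 = 4347549/4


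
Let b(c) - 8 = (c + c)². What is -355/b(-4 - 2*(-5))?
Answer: -355/152 ≈ -2.3355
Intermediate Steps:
b(c) = 8 + 4*c² (b(c) = 8 + (c + c)² = 8 + (2*c)² = 8 + 4*c²)
-355/b(-4 - 2*(-5)) = -355/(8 + 4*(-4 - 2*(-5))²) = -355/(8 + 4*(-4 + 10)²) = -355/(8 + 4*6²) = -355/(8 + 4*36) = -355/(8 + 144) = -355/152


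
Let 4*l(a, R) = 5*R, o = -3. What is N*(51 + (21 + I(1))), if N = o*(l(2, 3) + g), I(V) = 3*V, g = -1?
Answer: -2475/4 ≈ -618.75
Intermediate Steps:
l(a, R) = 5*R/4 (l(a, R) = (5*R)/4 = 5*R/4)
N = -33/4 (N = -3*((5/4)*3 - 1) = -3*(15/4 - 1) = -3*11/4 = -33/4 ≈ -8.2500)
N*(51 + (21 + I(1))) = -33*(51 + (21 + 3*1))/4 = -33*(51 + (21 + 3))/4 = -33*(51 + 24)/4 = -33/4*75 = -2475/4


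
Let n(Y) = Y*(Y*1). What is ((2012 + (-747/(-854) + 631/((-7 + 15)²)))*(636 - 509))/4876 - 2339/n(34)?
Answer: 1950923183683/38509633792 ≈ 50.661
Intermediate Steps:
n(Y) = Y² (n(Y) = Y*Y = Y²)
((2012 + (-747/(-854) + 631/((-7 + 15)²)))*(636 - 509))/4876 - 2339/n(34) = ((2012 + (-747/(-854) + 631/((-7 + 15)²)))*(636 - 509))/4876 - 2339/(34²) = ((2012 + (-747*(-1/854) + 631/(8²)))*127)*(1/4876) - 2339/1156 = ((2012 + (747/854 + 631/64))*127)*(1/4876) - 2339*1/1156 = ((2012 + (747/854 + 631*(1/64)))*127)*(1/4876) - 2339/1156 = ((2012 + (747/854 + 631/64))*127)*(1/4876) - 2339/1156 = ((2012 + 293341/27328)*127)*(1/4876) - 2339/1156 = ((55277277/27328)*127)*(1/4876) - 2339/1156 = (7020214179/27328)*(1/4876) - 2339/1156 = 7020214179/133251328 - 2339/1156 = 1950923183683/38509633792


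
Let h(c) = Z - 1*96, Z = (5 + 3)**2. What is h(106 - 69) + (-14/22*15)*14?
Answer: -1822/11 ≈ -165.64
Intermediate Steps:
Z = 64 (Z = 8**2 = 64)
h(c) = -32 (h(c) = 64 - 1*96 = 64 - 96 = -32)
h(106 - 69) + (-14/22*15)*14 = -32 + (-14/22*15)*14 = -32 + (-14*1/22*15)*14 = -32 - 7/11*15*14 = -32 - 105/11*14 = -32 - 1470/11 = -1822/11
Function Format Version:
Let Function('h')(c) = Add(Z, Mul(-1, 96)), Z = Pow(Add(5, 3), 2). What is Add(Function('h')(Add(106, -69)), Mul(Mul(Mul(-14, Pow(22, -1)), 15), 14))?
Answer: Rational(-1822, 11) ≈ -165.64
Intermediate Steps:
Z = 64 (Z = Pow(8, 2) = 64)
Function('h')(c) = -32 (Function('h')(c) = Add(64, Mul(-1, 96)) = Add(64, -96) = -32)
Add(Function('h')(Add(106, -69)), Mul(Mul(Mul(-14, Pow(22, -1)), 15), 14)) = Add(-32, Mul(Mul(Mul(-14, Pow(22, -1)), 15), 14)) = Add(-32, Mul(Mul(Mul(-14, Rational(1, 22)), 15), 14)) = Add(-32, Mul(Mul(Rational(-7, 11), 15), 14)) = Add(-32, Mul(Rational(-105, 11), 14)) = Add(-32, Rational(-1470, 11)) = Rational(-1822, 11)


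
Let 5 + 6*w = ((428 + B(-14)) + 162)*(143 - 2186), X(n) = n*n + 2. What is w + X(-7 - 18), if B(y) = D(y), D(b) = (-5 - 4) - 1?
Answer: -1181183/6 ≈ -1.9686e+5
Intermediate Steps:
D(b) = -10 (D(b) = -9 - 1 = -10)
B(y) = -10
X(n) = 2 + n**2 (X(n) = n**2 + 2 = 2 + n**2)
w = -1184945/6 (w = -5/6 + (((428 - 10) + 162)*(143 - 2186))/6 = -5/6 + ((418 + 162)*(-2043))/6 = -5/6 + (580*(-2043))/6 = -5/6 + (1/6)*(-1184940) = -5/6 - 197490 = -1184945/6 ≈ -1.9749e+5)
w + X(-7 - 18) = -1184945/6 + (2 + (-7 - 18)**2) = -1184945/6 + (2 + (-25)**2) = -1184945/6 + (2 + 625) = -1184945/6 + 627 = -1181183/6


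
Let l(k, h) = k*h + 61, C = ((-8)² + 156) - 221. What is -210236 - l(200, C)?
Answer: -210097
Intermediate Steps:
C = -1 (C = (64 + 156) - 221 = 220 - 221 = -1)
l(k, h) = 61 + h*k (l(k, h) = h*k + 61 = 61 + h*k)
-210236 - l(200, C) = -210236 - (61 - 1*200) = -210236 - (61 - 200) = -210236 - 1*(-139) = -210236 + 139 = -210097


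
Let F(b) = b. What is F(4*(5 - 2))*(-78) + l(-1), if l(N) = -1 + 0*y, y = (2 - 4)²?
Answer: -937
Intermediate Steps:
y = 4 (y = (-2)² = 4)
l(N) = -1 (l(N) = -1 + 0*4 = -1 + 0 = -1)
F(4*(5 - 2))*(-78) + l(-1) = (4*(5 - 2))*(-78) - 1 = (4*3)*(-78) - 1 = 12*(-78) - 1 = -936 - 1 = -937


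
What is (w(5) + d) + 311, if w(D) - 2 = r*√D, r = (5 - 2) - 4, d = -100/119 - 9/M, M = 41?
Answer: 1521956/4879 - √5 ≈ 309.70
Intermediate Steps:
d = -5171/4879 (d = -100/119 - 9/41 = -5171/4879 ≈ -1.0598)
r = -1 (r = 3 - 4 = -1)
w(D) = 2 - √D
(w(5) + d) + 311 = ((2 - √5) - 5171/4879) + 311 = (4587/4879 - √5) + 311 = 1521956/4879 - √5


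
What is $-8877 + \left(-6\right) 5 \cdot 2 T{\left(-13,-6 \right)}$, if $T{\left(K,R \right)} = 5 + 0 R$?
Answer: $-9177$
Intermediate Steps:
$T{\left(K,R \right)} = 5$ ($T{\left(K,R \right)} = 5 + 0 = 5$)
$-8877 + \left(-6\right) 5 \cdot 2 T{\left(-13,-6 \right)} = -8877 + \left(-6\right) 5 \cdot 2 \cdot 5 = -8877 + \left(-30\right) 2 \cdot 5 = -8877 - 300 = -9177$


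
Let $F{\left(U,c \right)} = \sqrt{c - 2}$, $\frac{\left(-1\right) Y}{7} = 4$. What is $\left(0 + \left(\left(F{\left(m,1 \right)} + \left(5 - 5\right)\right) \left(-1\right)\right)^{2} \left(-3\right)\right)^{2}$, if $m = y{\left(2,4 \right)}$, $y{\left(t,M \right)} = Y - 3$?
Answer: $9$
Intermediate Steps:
$Y = -28$ ($Y = \left(-7\right) 4 = -28$)
$y{\left(t,M \right)} = -31$ ($y{\left(t,M \right)} = -28 - 3 = -31$)
$m = -31$
$F{\left(U,c \right)} = \sqrt{-2 + c}$
$\left(0 + \left(\left(F{\left(m,1 \right)} + \left(5 - 5\right)\right) \left(-1\right)\right)^{2} \left(-3\right)\right)^{2} = \left(0 + \left(\left(\sqrt{-2 + 1} + \left(5 - 5\right)\right) \left(-1\right)\right)^{2} \left(-3\right)\right)^{2} = \left(0 + \left(\left(\sqrt{-1} + 0\right) \left(-1\right)\right)^{2} \left(-3\right)\right)^{2} = \left(0 + \left(\left(i + 0\right) \left(-1\right)\right)^{2} \left(-3\right)\right)^{2} = \left(0 + \left(i \left(-1\right)\right)^{2} \left(-3\right)\right)^{2} = \left(0 + \left(- i\right)^{2} \left(-3\right)\right)^{2} = \left(0 - -3\right)^{2} = \left(0 + 3\right)^{2} = 3^{2} = 9$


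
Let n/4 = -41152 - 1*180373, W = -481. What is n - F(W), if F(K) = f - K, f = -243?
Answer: -886338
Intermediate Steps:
n = -886100 (n = 4*(-41152 - 1*180373) = 4*(-41152 - 180373) = 4*(-221525) = -886100)
F(K) = -243 - K
n - F(W) = -886100 - (-243 - 1*(-481)) = -886100 - (-243 + 481) = -886100 - 1*238 = -886100 - 238 = -886338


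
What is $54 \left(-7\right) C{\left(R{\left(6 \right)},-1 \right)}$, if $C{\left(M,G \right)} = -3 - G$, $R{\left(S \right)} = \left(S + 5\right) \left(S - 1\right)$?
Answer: $756$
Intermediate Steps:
$R{\left(S \right)} = \left(-1 + S\right) \left(5 + S\right)$ ($R{\left(S \right)} = \left(5 + S\right) \left(-1 + S\right) = \left(-1 + S\right) \left(5 + S\right)$)
$54 \left(-7\right) C{\left(R{\left(6 \right)},-1 \right)} = 54 \left(-7\right) \left(-3 - -1\right) = - 378 \left(-3 + 1\right) = \left(-378\right) \left(-2\right) = 756$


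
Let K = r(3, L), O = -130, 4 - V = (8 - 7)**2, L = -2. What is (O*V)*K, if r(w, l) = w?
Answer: -1170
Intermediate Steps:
V = 3 (V = 4 - (8 - 7)**2 = 4 - 1*1**2 = 4 - 1*1 = 4 - 1 = 3)
K = 3
(O*V)*K = -130*3*3 = -390*3 = -1170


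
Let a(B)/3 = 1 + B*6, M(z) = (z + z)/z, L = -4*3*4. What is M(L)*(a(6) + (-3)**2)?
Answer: 240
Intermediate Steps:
L = -48 (L = -12*4 = -48)
M(z) = 2 (M(z) = (2*z)/z = 2)
a(B) = 3 + 18*B (a(B) = 3*(1 + B*6) = 3*(1 + 6*B) = 3 + 18*B)
M(L)*(a(6) + (-3)**2) = 2*((3 + 18*6) + (-3)**2) = 2*((3 + 108) + 9) = 2*(111 + 9) = 2*120 = 240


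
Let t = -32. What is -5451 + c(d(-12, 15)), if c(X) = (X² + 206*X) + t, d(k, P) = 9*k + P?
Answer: -15992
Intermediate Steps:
d(k, P) = P + 9*k
c(X) = -32 + X² + 206*X (c(X) = (X² + 206*X) - 32 = -32 + X² + 206*X)
-5451 + c(d(-12, 15)) = -5451 + (-32 + (15 + 9*(-12))² + 206*(15 + 9*(-12))) = -5451 + (-32 + (15 - 108)² + 206*(15 - 108)) = -5451 + (-32 + (-93)² + 206*(-93)) = -5451 + (-32 + 8649 - 19158) = -5451 - 10541 = -15992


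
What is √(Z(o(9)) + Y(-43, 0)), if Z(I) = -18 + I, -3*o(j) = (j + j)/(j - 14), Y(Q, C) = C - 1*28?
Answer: 4*I*√70/5 ≈ 6.6933*I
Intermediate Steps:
Y(Q, C) = -28 + C (Y(Q, C) = C - 28 = -28 + C)
o(j) = -2*j/(3*(-14 + j)) (o(j) = -(j + j)/(3*(j - 14)) = -2*j/(3*(-14 + j)))
√(Z(o(9)) + Y(-43, 0)) = √((-18 - 2*9/(-42 + 3*9)) + (-28 + 0)) = √((-18 - 2*9/(-42 + 27)) - 28) = √((-18 - 2*9/(-15)) - 28) = √((-18 - 2*9*(-1/15)) - 28) = √((-18 + 6/5) - 28) = √(-84/5 - 28) = √(-224/5) = 4*I*√70/5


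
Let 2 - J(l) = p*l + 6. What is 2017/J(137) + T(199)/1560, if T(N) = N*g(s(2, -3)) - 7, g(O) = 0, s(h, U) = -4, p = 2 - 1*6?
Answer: 392839/106080 ≈ 3.7032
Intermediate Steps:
p = -4 (p = 2 - 6 = -4)
J(l) = -4 + 4*l (J(l) = 2 - (-4*l + 6) = 2 - (6 - 4*l) = 2 + (-6 + 4*l) = -4 + 4*l)
T(N) = -7 (T(N) = N*0 - 7 = 0 - 7 = -7)
2017/J(137) + T(199)/1560 = 2017/(-4 + 4*137) - 7/1560 = 2017/(-4 + 548) - 7*1/1560 = 2017/544 - 7/1560 = 392839/106080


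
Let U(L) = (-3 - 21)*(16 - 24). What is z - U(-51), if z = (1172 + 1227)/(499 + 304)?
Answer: -151777/803 ≈ -189.01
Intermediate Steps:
U(L) = 192 (U(L) = -24*(-8) = 192)
z = 2399/803 ≈ 2.9875
z - U(-51) = 2399/803 - 1*192 = 2399/803 - 192 = -151777/803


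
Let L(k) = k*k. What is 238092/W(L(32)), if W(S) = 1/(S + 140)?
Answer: 277139088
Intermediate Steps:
L(k) = k²
W(S) = 1/(140 + S)
238092/W(L(32)) = 238092/(1/(140 + 32²)) = 238092/(1/(140 + 1024)) = 238092/(1/1164) = 238092*1164 = 277139088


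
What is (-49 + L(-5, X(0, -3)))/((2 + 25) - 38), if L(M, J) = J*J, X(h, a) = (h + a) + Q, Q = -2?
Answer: 24/11 ≈ 2.1818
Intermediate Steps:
X(h, a) = -2 + a + h (X(h, a) = (h + a) - 2 = (a + h) - 2 = -2 + a + h)
L(M, J) = J²
(-49 + L(-5, X(0, -3)))/((2 + 25) - 38) = (-49 + (-2 - 3 + 0)²)/((2 + 25) - 38) = (-49 + (-5)²)/(27 - 38) = (-49 + 25)/(-11) = -1/11*(-24) = 24/11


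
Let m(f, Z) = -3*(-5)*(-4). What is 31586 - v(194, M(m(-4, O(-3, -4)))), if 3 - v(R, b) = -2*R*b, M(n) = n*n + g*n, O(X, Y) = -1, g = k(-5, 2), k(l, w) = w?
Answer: -1318657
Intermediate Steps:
g = 2
m(f, Z) = -60 (m(f, Z) = 15*(-4) = -60)
M(n) = n² + 2*n (M(n) = n*n + 2*n = n² + 2*n)
v(R, b) = 3 + 2*R*b (v(R, b) = 3 - (-2)*R*b = 3 + 2*R*b)
31586 - v(194, M(m(-4, O(-3, -4)))) = 31586 - (3 + 2*194*(-60*(2 - 60))) = 31586 - (3 + 2*194*(-60*(-58))) = 31586 - (3 + 2*194*3480) = 31586 - (3 + 1350240) = 31586 - 1*1350243 = 31586 - 1350243 = -1318657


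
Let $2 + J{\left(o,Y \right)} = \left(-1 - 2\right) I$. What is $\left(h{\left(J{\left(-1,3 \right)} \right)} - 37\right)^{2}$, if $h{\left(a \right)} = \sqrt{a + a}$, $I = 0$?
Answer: $1365 - 148 i \approx 1365.0 - 148.0 i$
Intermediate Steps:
$J{\left(o,Y \right)} = -2$ ($J{\left(o,Y \right)} = -2 + \left(-1 - 2\right) 0 = -2 - 0 = -2 + 0 = -2$)
$h{\left(a \right)} = \sqrt{2} \sqrt{a}$ ($h{\left(a \right)} = \sqrt{2 a} = \sqrt{2} \sqrt{a}$)
$\left(h{\left(J{\left(-1,3 \right)} \right)} - 37\right)^{2} = \left(\sqrt{2} \sqrt{-2} - 37\right)^{2} = \left(\sqrt{2} i \sqrt{2} - 37\right)^{2} = \left(2 i - 37\right)^{2} = \left(-37 + 2 i\right)^{2}$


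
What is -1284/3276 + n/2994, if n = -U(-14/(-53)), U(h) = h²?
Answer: -149989855/382661643 ≈ -0.39196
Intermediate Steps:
n = -196/2809 (n = -(-14/(-53))² = -(-14*(-1/53))² = -(14/53)² = -1*196/2809 = -196/2809 ≈ -0.069776)
-1284/3276 + n/2994 = -1284/3276 - 196/2809/2994 = -1284*1/3276 - 196/2809*1/2994 = -107/273 - 98/4205073 = -149989855/382661643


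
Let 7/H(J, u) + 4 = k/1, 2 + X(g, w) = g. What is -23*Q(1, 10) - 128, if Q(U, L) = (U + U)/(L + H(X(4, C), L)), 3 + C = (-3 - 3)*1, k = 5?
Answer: -2222/17 ≈ -130.71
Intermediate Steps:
C = -9 (C = -3 + (-3 - 3)*1 = -3 - 6*1 = -3 - 6 = -9)
X(g, w) = -2 + g
H(J, u) = 7 (H(J, u) = 7/(-4 + 5/1) = 7/(-4 + 5*1) = 7/(-4 + 5) = 7/1 = 7*1 = 7)
Q(U, L) = 2*U/(7 + L) (Q(U, L) = (U + U)/(L + 7) = (2*U)/(7 + L) = 2*U/(7 + L))
-23*Q(1, 10) - 128 = -46/(7 + 10) - 128 = -46/17 - 128 = -2222/17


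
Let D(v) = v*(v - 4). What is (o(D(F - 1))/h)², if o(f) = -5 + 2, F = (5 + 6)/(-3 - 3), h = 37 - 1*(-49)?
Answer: 9/7396 ≈ 0.0012169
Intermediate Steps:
h = 86 (h = 37 + 49 = 86)
F = -11/6 (F = 11/(-6) = 11*(-⅙) = -11/6 ≈ -1.8333)
D(v) = v*(-4 + v)
o(f) = -3
(o(D(F - 1))/h)² = (-3/86)² = 9/7396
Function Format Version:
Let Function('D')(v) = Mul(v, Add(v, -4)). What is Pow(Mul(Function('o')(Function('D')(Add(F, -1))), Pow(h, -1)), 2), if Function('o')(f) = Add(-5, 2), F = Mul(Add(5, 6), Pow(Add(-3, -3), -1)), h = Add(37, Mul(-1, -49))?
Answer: Rational(9, 7396) ≈ 0.0012169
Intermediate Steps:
h = 86 (h = Add(37, 49) = 86)
F = Rational(-11, 6) (F = Mul(11, Pow(-6, -1)) = Mul(11, Rational(-1, 6)) = Rational(-11, 6) ≈ -1.8333)
Function('D')(v) = Mul(v, Add(-4, v))
Function('o')(f) = -3
Pow(Mul(Function('o')(Function('D')(Add(F, -1))), Pow(h, -1)), 2) = Pow(Mul(-3, Pow(86, -1)), 2) = Pow(Mul(-3, Rational(1, 86)), 2) = Pow(Rational(-3, 86), 2) = Rational(9, 7396)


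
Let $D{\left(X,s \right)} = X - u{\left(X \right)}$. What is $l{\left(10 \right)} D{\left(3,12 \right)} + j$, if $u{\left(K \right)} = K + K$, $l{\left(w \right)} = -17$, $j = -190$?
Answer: $-139$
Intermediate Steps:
$u{\left(K \right)} = 2 K$
$D{\left(X,s \right)} = - X$ ($D{\left(X,s \right)} = X - 2 X = - X$)
$l{\left(10 \right)} D{\left(3,12 \right)} + j = - 17 \left(\left(-1\right) 3\right) - 190 = \left(-17\right) \left(-3\right) - 190 = 51 - 190 = -139$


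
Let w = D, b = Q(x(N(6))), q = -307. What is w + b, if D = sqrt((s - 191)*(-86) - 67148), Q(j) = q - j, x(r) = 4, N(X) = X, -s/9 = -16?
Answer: -311 + I*sqrt(63106) ≈ -311.0 + 251.21*I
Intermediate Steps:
s = 144 (s = -9*(-16) = 144)
Q(j) = -307 - j
b = -311 (b = -307 - 1*4 = -307 - 4 = -311)
D = I*sqrt(63106) (D = sqrt((144 - 191)*(-86) - 67148) = sqrt(-47*(-86) - 67148) = sqrt(4042 - 67148) = sqrt(-63106) = I*sqrt(63106) ≈ 251.21*I)
w = I*sqrt(63106) ≈ 251.21*I
w + b = I*sqrt(63106) - 311 = -311 + I*sqrt(63106)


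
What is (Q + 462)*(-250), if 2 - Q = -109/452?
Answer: -26229625/226 ≈ -1.1606e+5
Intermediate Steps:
Q = 1013/452 (Q = 2 - (-109)/452 = 2 - 1*(-109/452) = 2 + 109/452 = 1013/452 ≈ 2.2411)
(Q + 462)*(-250) = (1013/452 + 462)*(-250) = (209837/452)*(-250) = -26229625/226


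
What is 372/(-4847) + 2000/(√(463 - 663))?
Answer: -372/4847 - 100*I*√2 ≈ -0.076748 - 141.42*I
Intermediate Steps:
372/(-4847) + 2000/(√(463 - 663)) = 372*(-1/4847) + 2000/(√(-200)) = -372/4847 + 2000/((10*I*√2)) = -372/4847 + 2000*(-I*√2/20) = -372/4847 - 100*I*√2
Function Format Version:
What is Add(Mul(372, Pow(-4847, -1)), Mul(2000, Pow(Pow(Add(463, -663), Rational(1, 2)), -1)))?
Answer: Add(Rational(-372, 4847), Mul(-100, I, Pow(2, Rational(1, 2)))) ≈ Add(-0.076748, Mul(-141.42, I))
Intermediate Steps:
Add(Mul(372, Pow(-4847, -1)), Mul(2000, Pow(Pow(Add(463, -663), Rational(1, 2)), -1))) = Add(Mul(372, Rational(-1, 4847)), Mul(2000, Pow(Pow(-200, Rational(1, 2)), -1))) = Add(Rational(-372, 4847), Mul(2000, Pow(Mul(10, I, Pow(2, Rational(1, 2))), -1))) = Add(Rational(-372, 4847), Mul(2000, Mul(Rational(-1, 20), I, Pow(2, Rational(1, 2))))) = Add(Rational(-372, 4847), Mul(-100, I, Pow(2, Rational(1, 2))))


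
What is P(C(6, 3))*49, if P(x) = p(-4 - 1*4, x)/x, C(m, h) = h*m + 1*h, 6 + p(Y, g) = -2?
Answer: -56/3 ≈ -18.667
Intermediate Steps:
p(Y, g) = -8 (p(Y, g) = -6 - 2 = -8)
C(m, h) = h + h*m (C(m, h) = h*m + h = h + h*m)
P(x) = -8/x
P(C(6, 3))*49 = -8*1/(3*(1 + 6))*49 = -8/(3*7)*49 = -8/21*49 = -56/3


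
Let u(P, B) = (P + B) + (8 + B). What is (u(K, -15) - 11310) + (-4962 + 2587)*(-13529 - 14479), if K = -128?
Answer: 66507540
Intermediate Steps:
u(P, B) = 8 + P + 2*B (u(P, B) = (B + P) + (8 + B) = 8 + P + 2*B)
(u(K, -15) - 11310) + (-4962 + 2587)*(-13529 - 14479) = ((8 - 128 + 2*(-15)) - 11310) + (-4962 + 2587)*(-13529 - 14479) = ((8 - 128 - 30) - 11310) - 2375*(-28008) = (-150 - 11310) + 66519000 = -11460 + 66519000 = 66507540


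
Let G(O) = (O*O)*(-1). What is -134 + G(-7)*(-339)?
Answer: 16477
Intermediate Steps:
G(O) = -O**2 (G(O) = O**2*(-1) = -O**2)
-134 + G(-7)*(-339) = -134 - 1*(-7)**2*(-339) = -134 - 1*49*(-339) = -134 - 49*(-339) = -134 + 16611 = 16477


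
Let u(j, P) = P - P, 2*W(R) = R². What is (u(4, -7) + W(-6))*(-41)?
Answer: -738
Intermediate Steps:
W(R) = R²/2
u(j, P) = 0
(u(4, -7) + W(-6))*(-41) = (0 + (½)*(-6)²)*(-41) = (0 + (½)*36)*(-41) = (0 + 18)*(-41) = 18*(-41) = -738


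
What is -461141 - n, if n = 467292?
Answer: -928433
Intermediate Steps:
-461141 - n = -461141 - 1*467292 = -461141 - 467292 = -928433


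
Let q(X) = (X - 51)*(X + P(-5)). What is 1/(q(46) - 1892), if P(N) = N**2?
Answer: -1/2247 ≈ -0.00044504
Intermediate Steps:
q(X) = (-51 + X)*(25 + X) (q(X) = (X - 51)*(X + (-5)**2) = (-51 + X)*(X + 25) = (-51 + X)*(25 + X))
1/(q(46) - 1892) = 1/((-1275 + 46**2 - 26*46) - 1892) = 1/((-1275 + 2116 - 1196) - 1892) = 1/(-355 - 1892) = 1/(-2247) = -1/2247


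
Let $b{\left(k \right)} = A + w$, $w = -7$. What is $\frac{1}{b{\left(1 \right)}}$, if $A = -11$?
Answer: $- \frac{1}{18} \approx -0.055556$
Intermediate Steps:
$b{\left(k \right)} = -18$ ($b{\left(k \right)} = -11 - 7 = -18$)
$\frac{1}{b{\left(1 \right)}} = \frac{1}{-18} = - \frac{1}{18}$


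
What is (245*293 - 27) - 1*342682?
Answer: -270924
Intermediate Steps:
(245*293 - 27) - 1*342682 = (71785 - 27) - 342682 = 71758 - 342682 = -270924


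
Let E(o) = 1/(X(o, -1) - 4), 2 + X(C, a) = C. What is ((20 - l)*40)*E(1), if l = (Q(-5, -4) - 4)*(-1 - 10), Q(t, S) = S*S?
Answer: -1216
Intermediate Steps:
Q(t, S) = S²
l = -132 (l = ((-4)² - 4)*(-1 - 10) = (16 - 4)*(-11) = 12*(-11) = -132)
X(C, a) = -2 + C
E(o) = 1/(-6 + o) (E(o) = 1/((-2 + o) - 4) = 1/(-6 + o))
((20 - l)*40)*E(1) = ((20 - 1*(-132))*40)/(-6 + 1) = ((20 + 132)*40)/(-5) = (152*40)*(-⅕) = 6080*(-⅕) = -1216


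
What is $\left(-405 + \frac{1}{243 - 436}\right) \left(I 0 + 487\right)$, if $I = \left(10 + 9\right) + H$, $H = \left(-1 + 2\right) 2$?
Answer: $- \frac{38066842}{193} \approx -1.9724 \cdot 10^{5}$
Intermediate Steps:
$H = 2$ ($H = 1 \cdot 2 = 2$)
$I = 21$ ($I = \left(10 + 9\right) + 2 = 19 + 2 = 21$)
$\left(-405 + \frac{1}{243 - 436}\right) \left(I 0 + 487\right) = \left(-405 + \frac{1}{243 - 436}\right) \left(21 \cdot 0 + 487\right) = \left(-405 + \frac{1}{-193}\right) \left(0 + 487\right) = \left(-405 - \frac{1}{193}\right) 487 = \left(- \frac{78166}{193}\right) 487 = - \frac{38066842}{193}$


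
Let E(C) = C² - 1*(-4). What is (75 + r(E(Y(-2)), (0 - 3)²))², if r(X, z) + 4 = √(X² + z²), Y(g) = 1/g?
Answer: (284 + √1585)²/16 ≈ 6553.4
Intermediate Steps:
E(C) = 4 + C² (E(C) = C² + 4 = 4 + C²)
r(X, z) = -4 + √(X² + z²)
(75 + r(E(Y(-2)), (0 - 3)²))² = (75 + (-4 + √((4 + (1/(-2))²)² + ((0 - 3)²)²)))² = (75 + (-4 + √((4 + (-½)²)² + ((-3)²)²)))² = (75 + (-4 + √((4 + ¼)² + 9²)))² = (75 + (-4 + √((17/4)² + 81)))² = (75 + (-4 + √(289/16 + 81)))² = (75 + (-4 + √(1585/16)))² = (75 + (-4 + √1585/4))² = (71 + √1585/4)²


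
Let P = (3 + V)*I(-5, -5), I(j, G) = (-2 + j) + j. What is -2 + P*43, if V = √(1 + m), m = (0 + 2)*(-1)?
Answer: -1550 - 516*I ≈ -1550.0 - 516.0*I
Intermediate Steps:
m = -2 (m = 2*(-1) = -2)
I(j, G) = -2 + 2*j
V = I (V = √(1 - 2) = √(-1) = I ≈ 1.0*I)
P = -36 - 12*I (P = (3 + I)*(-2 + 2*(-5)) = (3 + I)*(-2 - 10) = (3 + I)*(-12) = -36 - 12*I ≈ -36.0 - 12.0*I)
-2 + P*43 = -2 + (-36 - 12*I)*43 = -2 + (-1548 - 516*I) = -1550 - 516*I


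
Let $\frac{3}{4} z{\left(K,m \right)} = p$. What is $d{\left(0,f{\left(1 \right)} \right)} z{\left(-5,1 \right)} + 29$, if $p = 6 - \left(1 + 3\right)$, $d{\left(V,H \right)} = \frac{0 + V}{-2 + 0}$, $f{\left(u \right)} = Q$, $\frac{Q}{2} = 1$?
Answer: $29$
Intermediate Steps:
$Q = 2$ ($Q = 2 \cdot 1 = 2$)
$f{\left(u \right)} = 2$
$d{\left(V,H \right)} = - \frac{V}{2}$ ($d{\left(V,H \right)} = \frac{V}{-2} = V \left(- \frac{1}{2}\right) = - \frac{V}{2}$)
$p = 2$ ($p = 6 - 4 = 2$)
$z{\left(K,m \right)} = \frac{8}{3}$ ($z{\left(K,m \right)} = \frac{4}{3} \cdot 2 = \frac{8}{3}$)
$d{\left(0,f{\left(1 \right)} \right)} z{\left(-5,1 \right)} + 29 = \left(- \frac{1}{2}\right) 0 \cdot \frac{8}{3} + 29 = 0 \cdot \frac{8}{3} + 29 = 0 + 29 = 29$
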